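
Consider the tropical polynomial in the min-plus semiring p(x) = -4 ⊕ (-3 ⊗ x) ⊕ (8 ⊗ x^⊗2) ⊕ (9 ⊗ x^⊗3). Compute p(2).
p(2) = -4

A tropical monomial a ⊗ x^⊗i evaluates to a + i · x. Evaluating each term at x = 2:
  Term 0 contributes -4 + 0 · 2 = -4
  Term 1 contributes -3 + 1 · 2 = -1
  Term 2 contributes 8 + 2 · 2 = 12
  Term 3 contributes 9 + 3 · 2 = 15
p(2) = ⊕ of these = min[-4, -1, 12, 15] = -4.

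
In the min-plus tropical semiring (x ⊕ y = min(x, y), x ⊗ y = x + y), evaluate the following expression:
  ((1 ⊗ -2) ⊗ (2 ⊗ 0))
((1 ⊗ -2) ⊗ (2 ⊗ 0)) = 1

Expand innermost to outermost. Recall ⊕ takes the minimum of its arguments and ⊗ takes their sum. Working out the expression ((1 ⊗ -2) ⊗ (2 ⊗ 0)) gives 1.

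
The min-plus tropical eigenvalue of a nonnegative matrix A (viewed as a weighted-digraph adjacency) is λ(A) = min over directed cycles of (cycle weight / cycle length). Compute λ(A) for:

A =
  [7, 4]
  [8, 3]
λ(A) = 3

Enumerate directed cycles and compute their means (weight / length). Sample:
  cycle 0 → 0: weight = 7, length = 1, mean = 7/1 ≈ 7.000
  cycle 1 → 1: weight = 3, length = 1, mean = 3/1 ≈ 3.000
  cycle 0 → 1 → 0: weight = 12, length = 2, mean = 12/2 ≈ 6.000
  cycle 1 → 0 → 1: weight = 12, length = 2, mean = 12/2 ≈ 6.000
Minimum mean = 3.000, attained e.g. along the cycle 1 → 1 with weight 3 and length 1. So λ(A) = 3/1 = 3.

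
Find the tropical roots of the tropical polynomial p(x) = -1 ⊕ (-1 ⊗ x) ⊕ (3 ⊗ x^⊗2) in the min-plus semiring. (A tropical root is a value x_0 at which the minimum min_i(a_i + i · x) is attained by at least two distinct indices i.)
Roots: {-4, 0}

Each tropical root is a break point of the lower envelope of the lines y = a_i + i · x (there are 3 lines, with slopes 0, 1, ..., 2). Only the lines that attain the minimum somewhere contribute to roots; other lines are dominated. Here the surviving (envelope) indices are i = 2, i = 1, i = 0.
Intersections between consecutive envelope lines give the roots: for adjacent envelope indices i < j the intersection is x = (a_i − a_j) / (j − i). Reading off the sorted break points: {-4, 0}.
Verification: at each break x_0, at least two indices attain the minimum of min_i(a_i + i · x_0).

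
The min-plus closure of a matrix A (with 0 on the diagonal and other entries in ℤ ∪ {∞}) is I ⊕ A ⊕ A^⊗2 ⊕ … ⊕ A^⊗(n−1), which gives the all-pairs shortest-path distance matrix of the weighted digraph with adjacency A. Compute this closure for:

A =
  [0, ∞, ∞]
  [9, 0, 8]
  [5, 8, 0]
Closure =
  [0, ∞, ∞]
  [9, 0, 8]
  [5, 8, 0]

This is the Floyd-Warshall all-pairs shortest-path computation. For each intermediate vertex k = 0, 1, …, 2, update dist[i][j] ← min(dist[i][j], dist[i][k] + dist[k][j]). The final matrix gives, for each (i, j), the minimum total weight of any directed path from i to j (possibly empty when i = j).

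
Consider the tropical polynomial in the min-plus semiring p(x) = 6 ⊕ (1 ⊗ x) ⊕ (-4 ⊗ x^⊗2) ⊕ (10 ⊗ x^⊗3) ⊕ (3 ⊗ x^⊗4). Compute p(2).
p(2) = 0

A tropical monomial a ⊗ x^⊗i evaluates to a + i · x. Evaluating each term at x = 2:
  Term 0 contributes 6 + 0 · 2 = 6
  Term 1 contributes 1 + 1 · 2 = 3
  Term 2 contributes -4 + 2 · 2 = 0
  Term 3 contributes 10 + 3 · 2 = 16
  Term 4 contributes 3 + 4 · 2 = 11
p(2) = ⊕ of these = min[6, 3, 0, 16, 11] = 0.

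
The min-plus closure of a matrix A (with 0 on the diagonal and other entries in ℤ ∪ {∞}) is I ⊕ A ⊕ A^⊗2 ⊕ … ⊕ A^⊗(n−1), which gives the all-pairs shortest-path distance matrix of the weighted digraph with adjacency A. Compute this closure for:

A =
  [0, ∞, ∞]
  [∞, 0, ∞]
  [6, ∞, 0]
Closure =
  [0, ∞, ∞]
  [∞, 0, ∞]
  [6, ∞, 0]

This is the Floyd-Warshall all-pairs shortest-path computation. For each intermediate vertex k = 0, 1, …, 2, update dist[i][j] ← min(dist[i][j], dist[i][k] + dist[k][j]). The final matrix gives, for each (i, j), the minimum total weight of any directed path from i to j (possibly empty when i = j).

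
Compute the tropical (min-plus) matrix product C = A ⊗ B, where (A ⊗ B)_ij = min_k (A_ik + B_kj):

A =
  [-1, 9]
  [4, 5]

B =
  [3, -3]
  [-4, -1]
A ⊗ B =
  [2, -4]
  [1, 1]

Apply the min-plus product entry-by-entry:
  C[0][0] = min over k of (A[0][0] + B[0][0] = -1 + 3 = 2, A[0][1] + B[1][0] = 9 + -4 = 5) = 2 (attained at k = 0)
  C[0][1] = min over k of (A[0][0] + B[0][1] = -1 + -3 = -4, A[0][1] + B[1][1] = 9 + -1 = 8) = -4 (attained at k = 0)
  C[1][0] = min over k of (A[1][0] + B[0][0] = 4 + 3 = 7, A[1][1] + B[1][0] = 5 + -4 = 1) = 1 (attained at k = 1)
  C[1][1] = min over k of (A[1][0] + B[0][1] = 4 + -3 = 1, A[1][1] + B[1][1] = 5 + -1 = 4) = 1 (attained at k = 0)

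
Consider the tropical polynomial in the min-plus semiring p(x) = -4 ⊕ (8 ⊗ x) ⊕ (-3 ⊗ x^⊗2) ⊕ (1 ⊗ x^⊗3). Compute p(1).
p(1) = -4

A tropical monomial a ⊗ x^⊗i evaluates to a + i · x. Evaluating each term at x = 1:
  Term 0 contributes -4 + 0 · 1 = -4
  Term 1 contributes 8 + 1 · 1 = 9
  Term 2 contributes -3 + 2 · 1 = -1
  Term 3 contributes 1 + 3 · 1 = 4
p(1) = ⊕ of these = min[-4, 9, -1, 4] = -4.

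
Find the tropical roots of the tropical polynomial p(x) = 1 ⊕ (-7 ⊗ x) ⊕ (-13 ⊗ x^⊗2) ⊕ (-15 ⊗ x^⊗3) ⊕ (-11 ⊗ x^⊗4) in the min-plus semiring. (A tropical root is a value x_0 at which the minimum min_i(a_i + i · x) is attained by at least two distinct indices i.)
Roots: {-4, 2, 6, 8}

Each tropical root is a break point of the lower envelope of the lines y = a_i + i · x (there are 5 lines, with slopes 0, 1, ..., 4). Only the lines that attain the minimum somewhere contribute to roots; other lines are dominated. Here the surviving (envelope) indices are i = 4, i = 3, i = 2, i = 1, i = 0.
Intersections between consecutive envelope lines give the roots: for adjacent envelope indices i < j the intersection is x = (a_i − a_j) / (j − i). Reading off the sorted break points: {-4, 2, 6, 8}.
Verification: at each break x_0, at least two indices attain the minimum of min_i(a_i + i · x_0).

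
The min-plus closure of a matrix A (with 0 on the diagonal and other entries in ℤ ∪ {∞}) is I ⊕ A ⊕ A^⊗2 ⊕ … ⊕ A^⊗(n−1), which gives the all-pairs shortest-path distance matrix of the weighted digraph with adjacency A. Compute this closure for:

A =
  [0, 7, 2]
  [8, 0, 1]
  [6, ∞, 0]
Closure =
  [0, 7, 2]
  [7, 0, 1]
  [6, 13, 0]

This is the Floyd-Warshall all-pairs shortest-path computation. For each intermediate vertex k = 0, 1, …, 2, update dist[i][j] ← min(dist[i][j], dist[i][k] + dist[k][j]). The final matrix gives, for each (i, j), the minimum total weight of any directed path from i to j (possibly empty when i = j).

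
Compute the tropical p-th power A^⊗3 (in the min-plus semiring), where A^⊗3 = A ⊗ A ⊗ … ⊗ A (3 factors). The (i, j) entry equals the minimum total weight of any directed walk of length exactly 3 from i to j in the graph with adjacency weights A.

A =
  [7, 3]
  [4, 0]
A^⊗3 =
  [7, 3]
  [4, 0]

Each entry (A^⊗3)_ij equals the minimum over all length-3 walks i = v_0 → v_1 → … → v_3 = j of Σ_t A[v_t][v_{t+1}]. For example, for (i, j) = (0, 1) we minimise over 4 possible intermediate vertex sequences; the minimum is 3, attained along the walk 0 → 1 → 1 → 1.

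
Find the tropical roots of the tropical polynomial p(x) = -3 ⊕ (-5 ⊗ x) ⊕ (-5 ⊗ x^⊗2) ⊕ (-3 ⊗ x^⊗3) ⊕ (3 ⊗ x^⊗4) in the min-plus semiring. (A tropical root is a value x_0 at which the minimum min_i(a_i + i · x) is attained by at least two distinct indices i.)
Roots: {-6, -2, 0, 2}

Each tropical root is a break point of the lower envelope of the lines y = a_i + i · x (there are 5 lines, with slopes 0, 1, ..., 4). Only the lines that attain the minimum somewhere contribute to roots; other lines are dominated. Here the surviving (envelope) indices are i = 4, i = 3, i = 2, i = 1, i = 0.
Intersections between consecutive envelope lines give the roots: for adjacent envelope indices i < j the intersection is x = (a_i − a_j) / (j − i). Reading off the sorted break points: {-6, -2, 0, 2}.
Verification: at each break x_0, at least two indices attain the minimum of min_i(a_i + i · x_0).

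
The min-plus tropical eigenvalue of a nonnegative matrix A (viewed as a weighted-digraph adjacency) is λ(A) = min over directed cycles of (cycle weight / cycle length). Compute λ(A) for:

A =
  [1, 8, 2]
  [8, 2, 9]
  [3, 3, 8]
λ(A) = 1

Enumerate directed cycles and compute their means (weight / length). Sample:
  cycle 0 → 0: weight = 1, length = 1, mean = 1/1 ≈ 1.000
  cycle 1 → 1: weight = 2, length = 1, mean = 2/1 ≈ 2.000
  cycle 2 → 2: weight = 8, length = 1, mean = 8/1 ≈ 8.000
  cycle 0 → 1 → 0: weight = 16, length = 2, mean = 16/2 ≈ 8.000
  cycle 0 → 2 → 0: weight = 5, length = 2, mean = 5/2 ≈ 2.500
  cycle 1 → 0 → 1: weight = 16, length = 2, mean = 16/2 ≈ 8.000
Minimum mean = 1.000, attained e.g. along the cycle 0 → 0 with weight 1 and length 1. So λ(A) = 1/1 = 1.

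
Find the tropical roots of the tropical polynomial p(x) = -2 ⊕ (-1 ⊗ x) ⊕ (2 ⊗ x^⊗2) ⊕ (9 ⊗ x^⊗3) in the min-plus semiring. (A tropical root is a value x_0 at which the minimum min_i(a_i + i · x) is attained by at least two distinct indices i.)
Roots: {-7, -3, -1}

Each tropical root is a break point of the lower envelope of the lines y = a_i + i · x (there are 4 lines, with slopes 0, 1, ..., 3). Only the lines that attain the minimum somewhere contribute to roots; other lines are dominated. Here the surviving (envelope) indices are i = 3, i = 2, i = 1, i = 0.
Intersections between consecutive envelope lines give the roots: for adjacent envelope indices i < j the intersection is x = (a_i − a_j) / (j − i). Reading off the sorted break points: {-7, -3, -1}.
Verification: at each break x_0, at least two indices attain the minimum of min_i(a_i + i · x_0).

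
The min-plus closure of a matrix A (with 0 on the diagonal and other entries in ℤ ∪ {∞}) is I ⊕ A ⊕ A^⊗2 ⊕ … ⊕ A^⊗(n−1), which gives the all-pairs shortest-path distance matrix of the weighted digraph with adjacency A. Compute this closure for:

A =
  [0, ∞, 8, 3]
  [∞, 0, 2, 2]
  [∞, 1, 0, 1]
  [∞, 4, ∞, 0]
Closure =
  [0, 7, 8, 3]
  [∞, 0, 2, 2]
  [∞, 1, 0, 1]
  [∞, 4, 6, 0]

This is the Floyd-Warshall all-pairs shortest-path computation. For each intermediate vertex k = 0, 1, …, 3, update dist[i][j] ← min(dist[i][j], dist[i][k] + dist[k][j]). The final matrix gives, for each (i, j), the minimum total weight of any directed path from i to j (possibly empty when i = j).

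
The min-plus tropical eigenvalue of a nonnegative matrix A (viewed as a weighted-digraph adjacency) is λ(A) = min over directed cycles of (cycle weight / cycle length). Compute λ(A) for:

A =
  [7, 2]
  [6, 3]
λ(A) = 3

Enumerate directed cycles and compute their means (weight / length). Sample:
  cycle 0 → 0: weight = 7, length = 1, mean = 7/1 ≈ 7.000
  cycle 1 → 1: weight = 3, length = 1, mean = 3/1 ≈ 3.000
  cycle 0 → 1 → 0: weight = 8, length = 2, mean = 8/2 ≈ 4.000
  cycle 1 → 0 → 1: weight = 8, length = 2, mean = 8/2 ≈ 4.000
Minimum mean = 3.000, attained e.g. along the cycle 1 → 1 with weight 3 and length 1. So λ(A) = 3/1 = 3.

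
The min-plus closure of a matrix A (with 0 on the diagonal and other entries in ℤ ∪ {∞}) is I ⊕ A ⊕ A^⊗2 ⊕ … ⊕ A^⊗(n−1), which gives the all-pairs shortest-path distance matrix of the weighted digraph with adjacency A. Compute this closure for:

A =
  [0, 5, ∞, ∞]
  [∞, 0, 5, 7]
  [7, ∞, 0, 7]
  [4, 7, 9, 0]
Closure =
  [0, 5, 10, 12]
  [11, 0, 5, 7]
  [7, 12, 0, 7]
  [4, 7, 9, 0]

This is the Floyd-Warshall all-pairs shortest-path computation. For each intermediate vertex k = 0, 1, …, 3, update dist[i][j] ← min(dist[i][j], dist[i][k] + dist[k][j]). The final matrix gives, for each (i, j), the minimum total weight of any directed path from i to j (possibly empty when i = j).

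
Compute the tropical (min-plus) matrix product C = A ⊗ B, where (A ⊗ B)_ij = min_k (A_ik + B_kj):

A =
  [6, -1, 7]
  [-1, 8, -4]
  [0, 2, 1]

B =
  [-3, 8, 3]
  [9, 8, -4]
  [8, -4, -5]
A ⊗ B =
  [3, 3, -5]
  [-4, -8, -9]
  [-3, -3, -4]

Apply the min-plus product entry-by-entry:
  C[0][0] = min over k of (A[0][0] + B[0][0] = 6 + -3 = 3, A[0][1] + B[1][0] = -1 + 9 = 8, A[0][2] + B[2][0] = 7 + 8 = 15) = 3 (attained at k = 0)
  C[0][1] = min over k of (A[0][0] + B[0][1] = 6 + 8 = 14, A[0][1] + B[1][1] = -1 + 8 = 7, A[0][2] + B[2][1] = 7 + -4 = 3) = 3 (attained at k = 2)
  C[0][2] = min over k of (A[0][0] + B[0][2] = 6 + 3 = 9, A[0][1] + B[1][2] = -1 + -4 = -5, A[0][2] + B[2][2] = 7 + -5 = 2) = -5 (attained at k = 1)
  C[1][0] = min over k of (A[1][0] + B[0][0] = -1 + -3 = -4, A[1][1] + B[1][0] = 8 + 9 = 17, A[1][2] + B[2][0] = -4 + 8 = 4) = -4 (attained at k = 0)
  C[1][1] = min over k of (A[1][0] + B[0][1] = -1 + 8 = 7, A[1][1] + B[1][1] = 8 + 8 = 16, A[1][2] + B[2][1] = -4 + -4 = -8) = -8 (attained at k = 2)
  C[1][2] = min over k of (A[1][0] + B[0][2] = -1 + 3 = 2, A[1][1] + B[1][2] = 8 + -4 = 4, A[1][2] + B[2][2] = -4 + -5 = -9) = -9 (attained at k = 2)
  C[2][0] = min over k of (A[2][0] + B[0][0] = 0 + -3 = -3, A[2][1] + B[1][0] = 2 + 9 = 11, A[2][2] + B[2][0] = 1 + 8 = 9) = -3 (attained at k = 0)
  C[2][1] = min over k of (A[2][0] + B[0][1] = 0 + 8 = 8, A[2][1] + B[1][1] = 2 + 8 = 10, A[2][2] + B[2][1] = 1 + -4 = -3) = -3 (attained at k = 2)
  C[2][2] = min over k of (A[2][0] + B[0][2] = 0 + 3 = 3, A[2][1] + B[1][2] = 2 + -4 = -2, A[2][2] + B[2][2] = 1 + -5 = -4) = -4 (attained at k = 2)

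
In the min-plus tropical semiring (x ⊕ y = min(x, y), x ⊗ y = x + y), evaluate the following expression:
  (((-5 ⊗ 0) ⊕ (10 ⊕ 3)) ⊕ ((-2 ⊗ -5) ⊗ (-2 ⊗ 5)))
(((-5 ⊗ 0) ⊕ (10 ⊕ 3)) ⊕ ((-2 ⊗ -5) ⊗ (-2 ⊗ 5))) = -5

Expand innermost to outermost. Recall ⊕ takes the minimum of its arguments and ⊗ takes their sum. Working out the expression (((-5 ⊗ 0) ⊕ (10 ⊕ 3)) ⊕ ((-2 ⊗ -5) ⊗ (-2 ⊗ 5))) gives -5.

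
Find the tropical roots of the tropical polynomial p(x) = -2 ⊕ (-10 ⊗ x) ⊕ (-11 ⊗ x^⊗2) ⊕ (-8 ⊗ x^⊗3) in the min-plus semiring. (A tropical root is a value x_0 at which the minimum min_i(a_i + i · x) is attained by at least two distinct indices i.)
Roots: {-3, 1, 8}

Each tropical root is a break point of the lower envelope of the lines y = a_i + i · x (there are 4 lines, with slopes 0, 1, ..., 3). Only the lines that attain the minimum somewhere contribute to roots; other lines are dominated. Here the surviving (envelope) indices are i = 3, i = 2, i = 1, i = 0.
Intersections between consecutive envelope lines give the roots: for adjacent envelope indices i < j the intersection is x = (a_i − a_j) / (j − i). Reading off the sorted break points: {-3, 1, 8}.
Verification: at each break x_0, at least two indices attain the minimum of min_i(a_i + i · x_0).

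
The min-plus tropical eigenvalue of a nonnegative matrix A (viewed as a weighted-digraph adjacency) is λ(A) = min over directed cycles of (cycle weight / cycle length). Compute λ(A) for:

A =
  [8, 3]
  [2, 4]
λ(A) = 5/2

Enumerate directed cycles and compute their means (weight / length). Sample:
  cycle 0 → 0: weight = 8, length = 1, mean = 8/1 ≈ 8.000
  cycle 1 → 1: weight = 4, length = 1, mean = 4/1 ≈ 4.000
  cycle 0 → 1 → 0: weight = 5, length = 2, mean = 5/2 ≈ 2.500
  cycle 1 → 0 → 1: weight = 5, length = 2, mean = 5/2 ≈ 2.500
Minimum mean = 2.500, attained e.g. along the cycle 0 → 1 → 0 with weight 5 and length 2. So λ(A) = 5/2 = 5/2.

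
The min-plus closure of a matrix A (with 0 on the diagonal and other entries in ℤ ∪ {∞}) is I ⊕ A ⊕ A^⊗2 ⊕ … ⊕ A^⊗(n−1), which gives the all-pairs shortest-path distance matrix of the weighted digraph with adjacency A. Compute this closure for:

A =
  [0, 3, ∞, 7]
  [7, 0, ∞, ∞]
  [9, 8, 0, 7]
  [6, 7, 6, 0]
Closure =
  [0, 3, 13, 7]
  [7, 0, 20, 14]
  [9, 8, 0, 7]
  [6, 7, 6, 0]

This is the Floyd-Warshall all-pairs shortest-path computation. For each intermediate vertex k = 0, 1, …, 3, update dist[i][j] ← min(dist[i][j], dist[i][k] + dist[k][j]). The final matrix gives, for each (i, j), the minimum total weight of any directed path from i to j (possibly empty when i = j).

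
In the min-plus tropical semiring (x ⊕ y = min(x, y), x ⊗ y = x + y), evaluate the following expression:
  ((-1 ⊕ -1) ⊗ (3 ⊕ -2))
((-1 ⊕ -1) ⊗ (3 ⊕ -2)) = -3

Expand innermost to outermost. Recall ⊕ takes the minimum of its arguments and ⊗ takes their sum. Working out the expression ((-1 ⊕ -1) ⊗ (3 ⊕ -2)) gives -3.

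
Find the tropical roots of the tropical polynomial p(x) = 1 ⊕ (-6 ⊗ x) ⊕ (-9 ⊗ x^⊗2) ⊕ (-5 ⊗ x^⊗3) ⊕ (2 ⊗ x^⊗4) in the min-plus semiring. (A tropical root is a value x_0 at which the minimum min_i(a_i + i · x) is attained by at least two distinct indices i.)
Roots: {-7, -4, 3, 7}

Each tropical root is a break point of the lower envelope of the lines y = a_i + i · x (there are 5 lines, with slopes 0, 1, ..., 4). Only the lines that attain the minimum somewhere contribute to roots; other lines are dominated. Here the surviving (envelope) indices are i = 4, i = 3, i = 2, i = 1, i = 0.
Intersections between consecutive envelope lines give the roots: for adjacent envelope indices i < j the intersection is x = (a_i − a_j) / (j − i). Reading off the sorted break points: {-7, -4, 3, 7}.
Verification: at each break x_0, at least two indices attain the minimum of min_i(a_i + i · x_0).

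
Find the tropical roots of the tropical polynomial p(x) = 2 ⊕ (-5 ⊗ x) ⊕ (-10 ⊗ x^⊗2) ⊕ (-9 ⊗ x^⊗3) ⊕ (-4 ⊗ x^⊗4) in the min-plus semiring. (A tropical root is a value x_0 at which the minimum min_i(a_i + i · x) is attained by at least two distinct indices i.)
Roots: {-5, -1, 5, 7}

Each tropical root is a break point of the lower envelope of the lines y = a_i + i · x (there are 5 lines, with slopes 0, 1, ..., 4). Only the lines that attain the minimum somewhere contribute to roots; other lines are dominated. Here the surviving (envelope) indices are i = 4, i = 3, i = 2, i = 1, i = 0.
Intersections between consecutive envelope lines give the roots: for adjacent envelope indices i < j the intersection is x = (a_i − a_j) / (j − i). Reading off the sorted break points: {-5, -1, 5, 7}.
Verification: at each break x_0, at least two indices attain the minimum of min_i(a_i + i · x_0).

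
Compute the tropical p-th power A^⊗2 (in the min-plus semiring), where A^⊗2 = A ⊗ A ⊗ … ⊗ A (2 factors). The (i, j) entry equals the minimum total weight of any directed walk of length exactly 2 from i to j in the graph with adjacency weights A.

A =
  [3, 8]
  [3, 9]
A^⊗2 =
  [6, 11]
  [6, 11]

Each entry (A^⊗2)_ij equals the minimum over all length-2 walks i = v_0 → v_1 → … → v_2 = j of Σ_t A[v_t][v_{t+1}]. For example, for (i, j) = (0, 1) we minimise over 2 possible intermediate vertex sequences; the minimum is 11, attained along the walk 0 → 0 → 1.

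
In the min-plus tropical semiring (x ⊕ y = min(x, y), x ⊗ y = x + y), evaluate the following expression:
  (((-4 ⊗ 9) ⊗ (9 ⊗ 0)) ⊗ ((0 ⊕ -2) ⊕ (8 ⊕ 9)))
(((-4 ⊗ 9) ⊗ (9 ⊗ 0)) ⊗ ((0 ⊕ -2) ⊕ (8 ⊕ 9))) = 12

Expand innermost to outermost. Recall ⊕ takes the minimum of its arguments and ⊗ takes their sum. Working out the expression (((-4 ⊗ 9) ⊗ (9 ⊗ 0)) ⊗ ((0 ⊕ -2) ⊕ (8 ⊕ 9))) gives 12.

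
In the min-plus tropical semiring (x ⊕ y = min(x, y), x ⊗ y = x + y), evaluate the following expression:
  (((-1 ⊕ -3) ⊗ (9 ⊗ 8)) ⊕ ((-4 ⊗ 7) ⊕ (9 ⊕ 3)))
(((-1 ⊕ -3) ⊗ (9 ⊗ 8)) ⊕ ((-4 ⊗ 7) ⊕ (9 ⊕ 3))) = 3

Expand innermost to outermost. Recall ⊕ takes the minimum of its arguments and ⊗ takes their sum. Working out the expression (((-1 ⊕ -3) ⊗ (9 ⊗ 8)) ⊕ ((-4 ⊗ 7) ⊕ (9 ⊕ 3))) gives 3.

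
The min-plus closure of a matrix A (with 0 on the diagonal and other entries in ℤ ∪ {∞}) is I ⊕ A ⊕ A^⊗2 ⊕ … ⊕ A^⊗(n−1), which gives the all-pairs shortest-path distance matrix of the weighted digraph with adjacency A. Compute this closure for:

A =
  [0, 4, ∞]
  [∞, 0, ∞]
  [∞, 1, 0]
Closure =
  [0, 4, ∞]
  [∞, 0, ∞]
  [∞, 1, 0]

This is the Floyd-Warshall all-pairs shortest-path computation. For each intermediate vertex k = 0, 1, …, 2, update dist[i][j] ← min(dist[i][j], dist[i][k] + dist[k][j]). The final matrix gives, for each (i, j), the minimum total weight of any directed path from i to j (possibly empty when i = j).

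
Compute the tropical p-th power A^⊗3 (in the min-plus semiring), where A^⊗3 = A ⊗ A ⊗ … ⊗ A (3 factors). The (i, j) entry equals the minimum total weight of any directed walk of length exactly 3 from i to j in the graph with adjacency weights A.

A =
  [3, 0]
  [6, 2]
A^⊗3 =
  [8, 4]
  [10, 6]

Each entry (A^⊗3)_ij equals the minimum over all length-3 walks i = v_0 → v_1 → … → v_3 = j of Σ_t A[v_t][v_{t+1}]. For example, for (i, j) = (0, 1) we minimise over 4 possible intermediate vertex sequences; the minimum is 4, attained along the walk 0 → 1 → 1 → 1.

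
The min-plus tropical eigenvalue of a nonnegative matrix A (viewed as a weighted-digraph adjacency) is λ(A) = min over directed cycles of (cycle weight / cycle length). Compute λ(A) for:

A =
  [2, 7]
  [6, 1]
λ(A) = 1

Enumerate directed cycles and compute their means (weight / length). Sample:
  cycle 0 → 0: weight = 2, length = 1, mean = 2/1 ≈ 2.000
  cycle 1 → 1: weight = 1, length = 1, mean = 1/1 ≈ 1.000
  cycle 0 → 1 → 0: weight = 13, length = 2, mean = 13/2 ≈ 6.500
  cycle 1 → 0 → 1: weight = 13, length = 2, mean = 13/2 ≈ 6.500
Minimum mean = 1.000, attained e.g. along the cycle 1 → 1 with weight 1 and length 1. So λ(A) = 1/1 = 1.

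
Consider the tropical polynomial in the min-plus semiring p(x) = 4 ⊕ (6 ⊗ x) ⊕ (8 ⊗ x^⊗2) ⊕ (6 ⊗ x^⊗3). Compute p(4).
p(4) = 4

A tropical monomial a ⊗ x^⊗i evaluates to a + i · x. Evaluating each term at x = 4:
  Term 0 contributes 4 + 0 · 4 = 4
  Term 1 contributes 6 + 1 · 4 = 10
  Term 2 contributes 8 + 2 · 4 = 16
  Term 3 contributes 6 + 3 · 4 = 18
p(4) = ⊕ of these = min[4, 10, 16, 18] = 4.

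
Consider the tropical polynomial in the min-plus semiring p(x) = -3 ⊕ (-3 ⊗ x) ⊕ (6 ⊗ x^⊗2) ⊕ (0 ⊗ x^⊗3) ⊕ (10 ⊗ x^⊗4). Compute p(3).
p(3) = -3

A tropical monomial a ⊗ x^⊗i evaluates to a + i · x. Evaluating each term at x = 3:
  Term 0 contributes -3 + 0 · 3 = -3
  Term 1 contributes -3 + 1 · 3 = 0
  Term 2 contributes 6 + 2 · 3 = 12
  Term 3 contributes 0 + 3 · 3 = 9
  Term 4 contributes 10 + 4 · 3 = 22
p(3) = ⊕ of these = min[-3, 0, 12, 9, 22] = -3.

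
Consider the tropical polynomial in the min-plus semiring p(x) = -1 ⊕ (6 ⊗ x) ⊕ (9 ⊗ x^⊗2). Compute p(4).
p(4) = -1

A tropical monomial a ⊗ x^⊗i evaluates to a + i · x. Evaluating each term at x = 4:
  Term 0 contributes -1 + 0 · 4 = -1
  Term 1 contributes 6 + 1 · 4 = 10
  Term 2 contributes 9 + 2 · 4 = 17
p(4) = ⊕ of these = min[-1, 10, 17] = -1.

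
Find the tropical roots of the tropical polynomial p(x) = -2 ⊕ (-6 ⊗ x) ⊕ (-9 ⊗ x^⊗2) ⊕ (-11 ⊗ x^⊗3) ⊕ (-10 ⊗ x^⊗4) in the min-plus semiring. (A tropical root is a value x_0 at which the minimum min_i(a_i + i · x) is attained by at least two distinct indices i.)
Roots: {-1, 2, 3, 4}

Each tropical root is a break point of the lower envelope of the lines y = a_i + i · x (there are 5 lines, with slopes 0, 1, ..., 4). Only the lines that attain the minimum somewhere contribute to roots; other lines are dominated. Here the surviving (envelope) indices are i = 4, i = 3, i = 2, i = 1, i = 0.
Intersections between consecutive envelope lines give the roots: for adjacent envelope indices i < j the intersection is x = (a_i − a_j) / (j − i). Reading off the sorted break points: {-1, 2, 3, 4}.
Verification: at each break x_0, at least two indices attain the minimum of min_i(a_i + i · x_0).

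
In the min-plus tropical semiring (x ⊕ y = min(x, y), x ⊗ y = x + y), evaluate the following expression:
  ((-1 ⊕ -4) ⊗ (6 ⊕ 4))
((-1 ⊕ -4) ⊗ (6 ⊕ 4)) = 0

Expand innermost to outermost. Recall ⊕ takes the minimum of its arguments and ⊗ takes their sum. Working out the expression ((-1 ⊕ -4) ⊗ (6 ⊕ 4)) gives 0.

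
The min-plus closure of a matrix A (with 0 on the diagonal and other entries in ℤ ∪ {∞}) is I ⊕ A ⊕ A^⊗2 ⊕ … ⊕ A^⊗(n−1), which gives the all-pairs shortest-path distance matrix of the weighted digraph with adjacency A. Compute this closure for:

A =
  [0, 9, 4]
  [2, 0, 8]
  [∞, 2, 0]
Closure =
  [0, 6, 4]
  [2, 0, 6]
  [4, 2, 0]

This is the Floyd-Warshall all-pairs shortest-path computation. For each intermediate vertex k = 0, 1, …, 2, update dist[i][j] ← min(dist[i][j], dist[i][k] + dist[k][j]). The final matrix gives, for each (i, j), the minimum total weight of any directed path from i to j (possibly empty when i = j).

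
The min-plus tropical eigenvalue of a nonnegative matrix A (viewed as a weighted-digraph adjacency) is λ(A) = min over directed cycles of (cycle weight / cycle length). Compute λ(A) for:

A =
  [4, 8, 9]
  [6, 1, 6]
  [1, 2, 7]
λ(A) = 1

Enumerate directed cycles and compute their means (weight / length). Sample:
  cycle 0 → 0: weight = 4, length = 1, mean = 4/1 ≈ 4.000
  cycle 1 → 1: weight = 1, length = 1, mean = 1/1 ≈ 1.000
  cycle 2 → 2: weight = 7, length = 1, mean = 7/1 ≈ 7.000
  cycle 0 → 1 → 0: weight = 14, length = 2, mean = 14/2 ≈ 7.000
  cycle 0 → 2 → 0: weight = 10, length = 2, mean = 10/2 ≈ 5.000
  cycle 1 → 0 → 1: weight = 14, length = 2, mean = 14/2 ≈ 7.000
Minimum mean = 1.000, attained e.g. along the cycle 1 → 1 with weight 1 and length 1. So λ(A) = 1/1 = 1.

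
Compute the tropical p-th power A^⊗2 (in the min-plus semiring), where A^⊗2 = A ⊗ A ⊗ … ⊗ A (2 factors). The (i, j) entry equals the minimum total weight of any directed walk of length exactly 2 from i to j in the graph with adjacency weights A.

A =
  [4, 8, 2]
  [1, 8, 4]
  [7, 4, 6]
A^⊗2 =
  [8, 6, 6]
  [5, 8, 3]
  [5, 10, 8]

Each entry (A^⊗2)_ij equals the minimum over all length-2 walks i = v_0 → v_1 → … → v_2 = j of Σ_t A[v_t][v_{t+1}]. For example, for (i, j) = (0, 2) we minimise over 3 possible intermediate vertex sequences; the minimum is 6, attained along the walk 0 → 0 → 2.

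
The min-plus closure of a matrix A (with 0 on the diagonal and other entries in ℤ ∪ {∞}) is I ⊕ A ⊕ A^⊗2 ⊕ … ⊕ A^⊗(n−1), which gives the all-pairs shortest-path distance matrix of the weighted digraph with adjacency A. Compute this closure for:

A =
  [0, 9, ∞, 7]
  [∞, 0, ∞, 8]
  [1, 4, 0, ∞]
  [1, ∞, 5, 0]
Closure =
  [0, 9, 12, 7]
  [9, 0, 13, 8]
  [1, 4, 0, 8]
  [1, 9, 5, 0]

This is the Floyd-Warshall all-pairs shortest-path computation. For each intermediate vertex k = 0, 1, …, 3, update dist[i][j] ← min(dist[i][j], dist[i][k] + dist[k][j]). The final matrix gives, for each (i, j), the minimum total weight of any directed path from i to j (possibly empty when i = j).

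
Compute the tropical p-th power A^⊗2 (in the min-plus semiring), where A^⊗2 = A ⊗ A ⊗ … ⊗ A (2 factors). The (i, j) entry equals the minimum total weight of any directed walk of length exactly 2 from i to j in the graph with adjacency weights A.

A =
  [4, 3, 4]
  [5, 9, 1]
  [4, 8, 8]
A^⊗2 =
  [8, 7, 4]
  [5, 8, 9]
  [8, 7, 8]

Each entry (A^⊗2)_ij equals the minimum over all length-2 walks i = v_0 → v_1 → … → v_2 = j of Σ_t A[v_t][v_{t+1}]. For example, for (i, j) = (0, 2) we minimise over 3 possible intermediate vertex sequences; the minimum is 4, attained along the walk 0 → 1 → 2.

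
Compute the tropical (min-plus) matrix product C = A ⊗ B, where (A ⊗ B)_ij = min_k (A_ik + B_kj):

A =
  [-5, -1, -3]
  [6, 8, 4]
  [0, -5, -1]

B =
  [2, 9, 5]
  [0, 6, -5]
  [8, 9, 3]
A ⊗ B =
  [-3, 4, -6]
  [8, 13, 3]
  [-5, 1, -10]

Apply the min-plus product entry-by-entry:
  C[0][0] = min over k of (A[0][0] + B[0][0] = -5 + 2 = -3, A[0][1] + B[1][0] = -1 + 0 = -1, A[0][2] + B[2][0] = -3 + 8 = 5) = -3 (attained at k = 0)
  C[0][1] = min over k of (A[0][0] + B[0][1] = -5 + 9 = 4, A[0][1] + B[1][1] = -1 + 6 = 5, A[0][2] + B[2][1] = -3 + 9 = 6) = 4 (attained at k = 0)
  C[0][2] = min over k of (A[0][0] + B[0][2] = -5 + 5 = 0, A[0][1] + B[1][2] = -1 + -5 = -6, A[0][2] + B[2][2] = -3 + 3 = 0) = -6 (attained at k = 1)
  C[1][0] = min over k of (A[1][0] + B[0][0] = 6 + 2 = 8, A[1][1] + B[1][0] = 8 + 0 = 8, A[1][2] + B[2][0] = 4 + 8 = 12) = 8 (attained at k = 0)
  C[1][1] = min over k of (A[1][0] + B[0][1] = 6 + 9 = 15, A[1][1] + B[1][1] = 8 + 6 = 14, A[1][2] + B[2][1] = 4 + 9 = 13) = 13 (attained at k = 2)
  C[1][2] = min over k of (A[1][0] + B[0][2] = 6 + 5 = 11, A[1][1] + B[1][2] = 8 + -5 = 3, A[1][2] + B[2][2] = 4 + 3 = 7) = 3 (attained at k = 1)
  C[2][0] = min over k of (A[2][0] + B[0][0] = 0 + 2 = 2, A[2][1] + B[1][0] = -5 + 0 = -5, A[2][2] + B[2][0] = -1 + 8 = 7) = -5 (attained at k = 1)
  C[2][1] = min over k of (A[2][0] + B[0][1] = 0 + 9 = 9, A[2][1] + B[1][1] = -5 + 6 = 1, A[2][2] + B[2][1] = -1 + 9 = 8) = 1 (attained at k = 1)
  C[2][2] = min over k of (A[2][0] + B[0][2] = 0 + 5 = 5, A[2][1] + B[1][2] = -5 + -5 = -10, A[2][2] + B[2][2] = -1 + 3 = 2) = -10 (attained at k = 1)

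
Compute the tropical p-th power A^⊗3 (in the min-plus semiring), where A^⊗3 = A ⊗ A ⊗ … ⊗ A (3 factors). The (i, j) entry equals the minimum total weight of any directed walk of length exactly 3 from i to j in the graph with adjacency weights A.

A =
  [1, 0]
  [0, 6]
A^⊗3 =
  [1, 0]
  [0, 1]

Each entry (A^⊗3)_ij equals the minimum over all length-3 walks i = v_0 → v_1 → … → v_3 = j of Σ_t A[v_t][v_{t+1}]. For example, for (i, j) = (0, 1) we minimise over 4 possible intermediate vertex sequences; the minimum is 0, attained along the walk 0 → 1 → 0 → 1.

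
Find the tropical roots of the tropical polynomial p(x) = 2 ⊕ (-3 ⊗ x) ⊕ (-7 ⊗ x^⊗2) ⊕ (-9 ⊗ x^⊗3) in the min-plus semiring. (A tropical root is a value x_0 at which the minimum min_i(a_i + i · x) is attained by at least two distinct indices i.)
Roots: {2, 4, 5}

Each tropical root is a break point of the lower envelope of the lines y = a_i + i · x (there are 4 lines, with slopes 0, 1, ..., 3). Only the lines that attain the minimum somewhere contribute to roots; other lines are dominated. Here the surviving (envelope) indices are i = 3, i = 2, i = 1, i = 0.
Intersections between consecutive envelope lines give the roots: for adjacent envelope indices i < j the intersection is x = (a_i − a_j) / (j − i). Reading off the sorted break points: {2, 4, 5}.
Verification: at each break x_0, at least two indices attain the minimum of min_i(a_i + i · x_0).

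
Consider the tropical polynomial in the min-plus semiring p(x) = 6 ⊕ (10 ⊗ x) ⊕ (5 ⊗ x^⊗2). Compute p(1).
p(1) = 6

A tropical monomial a ⊗ x^⊗i evaluates to a + i · x. Evaluating each term at x = 1:
  Term 0 contributes 6 + 0 · 1 = 6
  Term 1 contributes 10 + 1 · 1 = 11
  Term 2 contributes 5 + 2 · 1 = 7
p(1) = ⊕ of these = min[6, 11, 7] = 6.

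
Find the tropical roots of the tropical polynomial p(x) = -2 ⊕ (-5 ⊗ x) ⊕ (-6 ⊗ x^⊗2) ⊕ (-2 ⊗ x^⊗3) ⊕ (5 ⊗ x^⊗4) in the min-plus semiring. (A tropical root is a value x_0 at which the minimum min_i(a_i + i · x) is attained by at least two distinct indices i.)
Roots: {-7, -4, 1, 3}

Each tropical root is a break point of the lower envelope of the lines y = a_i + i · x (there are 5 lines, with slopes 0, 1, ..., 4). Only the lines that attain the minimum somewhere contribute to roots; other lines are dominated. Here the surviving (envelope) indices are i = 4, i = 3, i = 2, i = 1, i = 0.
Intersections between consecutive envelope lines give the roots: for adjacent envelope indices i < j the intersection is x = (a_i − a_j) / (j − i). Reading off the sorted break points: {-7, -4, 1, 3}.
Verification: at each break x_0, at least two indices attain the minimum of min_i(a_i + i · x_0).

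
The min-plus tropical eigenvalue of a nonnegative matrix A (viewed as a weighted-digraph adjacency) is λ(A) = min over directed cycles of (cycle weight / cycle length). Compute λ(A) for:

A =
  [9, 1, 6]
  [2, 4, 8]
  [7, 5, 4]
λ(A) = 3/2

Enumerate directed cycles and compute their means (weight / length). Sample:
  cycle 0 → 0: weight = 9, length = 1, mean = 9/1 ≈ 9.000
  cycle 1 → 1: weight = 4, length = 1, mean = 4/1 ≈ 4.000
  cycle 2 → 2: weight = 4, length = 1, mean = 4/1 ≈ 4.000
  cycle 0 → 1 → 0: weight = 3, length = 2, mean = 3/2 ≈ 1.500
  cycle 0 → 2 → 0: weight = 13, length = 2, mean = 13/2 ≈ 6.500
  cycle 1 → 0 → 1: weight = 3, length = 2, mean = 3/2 ≈ 1.500
Minimum mean = 1.500, attained e.g. along the cycle 0 → 1 → 0 with weight 3 and length 2. So λ(A) = 3/2 = 3/2.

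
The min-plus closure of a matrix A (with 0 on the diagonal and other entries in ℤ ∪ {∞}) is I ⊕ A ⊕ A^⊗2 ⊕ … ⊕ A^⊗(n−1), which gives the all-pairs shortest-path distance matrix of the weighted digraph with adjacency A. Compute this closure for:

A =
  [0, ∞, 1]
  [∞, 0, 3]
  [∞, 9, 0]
Closure =
  [0, 10, 1]
  [∞, 0, 3]
  [∞, 9, 0]

This is the Floyd-Warshall all-pairs shortest-path computation. For each intermediate vertex k = 0, 1, …, 2, update dist[i][j] ← min(dist[i][j], dist[i][k] + dist[k][j]). The final matrix gives, for each (i, j), the minimum total weight of any directed path from i to j (possibly empty when i = j).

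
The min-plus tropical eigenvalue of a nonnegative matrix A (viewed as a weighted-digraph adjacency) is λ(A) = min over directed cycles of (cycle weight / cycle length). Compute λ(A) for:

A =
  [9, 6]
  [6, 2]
λ(A) = 2

Enumerate directed cycles and compute their means (weight / length). Sample:
  cycle 0 → 0: weight = 9, length = 1, mean = 9/1 ≈ 9.000
  cycle 1 → 1: weight = 2, length = 1, mean = 2/1 ≈ 2.000
  cycle 0 → 1 → 0: weight = 12, length = 2, mean = 12/2 ≈ 6.000
  cycle 1 → 0 → 1: weight = 12, length = 2, mean = 12/2 ≈ 6.000
Minimum mean = 2.000, attained e.g. along the cycle 1 → 1 with weight 2 and length 1. So λ(A) = 2/1 = 2.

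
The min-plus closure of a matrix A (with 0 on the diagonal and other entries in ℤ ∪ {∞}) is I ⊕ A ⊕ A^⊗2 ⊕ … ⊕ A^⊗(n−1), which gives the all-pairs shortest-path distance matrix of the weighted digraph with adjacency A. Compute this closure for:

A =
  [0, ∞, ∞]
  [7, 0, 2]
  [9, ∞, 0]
Closure =
  [0, ∞, ∞]
  [7, 0, 2]
  [9, ∞, 0]

This is the Floyd-Warshall all-pairs shortest-path computation. For each intermediate vertex k = 0, 1, …, 2, update dist[i][j] ← min(dist[i][j], dist[i][k] + dist[k][j]). The final matrix gives, for each (i, j), the minimum total weight of any directed path from i to j (possibly empty when i = j).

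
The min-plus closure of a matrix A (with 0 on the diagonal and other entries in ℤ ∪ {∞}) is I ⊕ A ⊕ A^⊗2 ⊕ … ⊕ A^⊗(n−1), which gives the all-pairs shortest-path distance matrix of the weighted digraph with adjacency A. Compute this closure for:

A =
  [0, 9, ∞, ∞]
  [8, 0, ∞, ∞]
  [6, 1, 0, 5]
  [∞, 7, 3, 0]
Closure =
  [0, 9, ∞, ∞]
  [8, 0, ∞, ∞]
  [6, 1, 0, 5]
  [9, 4, 3, 0]

This is the Floyd-Warshall all-pairs shortest-path computation. For each intermediate vertex k = 0, 1, …, 3, update dist[i][j] ← min(dist[i][j], dist[i][k] + dist[k][j]). The final matrix gives, for each (i, j), the minimum total weight of any directed path from i to j (possibly empty when i = j).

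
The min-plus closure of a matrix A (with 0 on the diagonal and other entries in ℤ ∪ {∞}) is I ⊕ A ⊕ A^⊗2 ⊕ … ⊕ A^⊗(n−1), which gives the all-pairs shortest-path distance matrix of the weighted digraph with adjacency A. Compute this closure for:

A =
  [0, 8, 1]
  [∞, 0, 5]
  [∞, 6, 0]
Closure =
  [0, 7, 1]
  [∞, 0, 5]
  [∞, 6, 0]

This is the Floyd-Warshall all-pairs shortest-path computation. For each intermediate vertex k = 0, 1, …, 2, update dist[i][j] ← min(dist[i][j], dist[i][k] + dist[k][j]). The final matrix gives, for each (i, j), the minimum total weight of any directed path from i to j (possibly empty when i = j).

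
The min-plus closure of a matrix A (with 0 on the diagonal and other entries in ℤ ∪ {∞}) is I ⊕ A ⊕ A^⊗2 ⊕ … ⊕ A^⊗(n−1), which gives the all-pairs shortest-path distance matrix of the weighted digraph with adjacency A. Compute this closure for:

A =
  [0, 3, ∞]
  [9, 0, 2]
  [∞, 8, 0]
Closure =
  [0, 3, 5]
  [9, 0, 2]
  [17, 8, 0]

This is the Floyd-Warshall all-pairs shortest-path computation. For each intermediate vertex k = 0, 1, …, 2, update dist[i][j] ← min(dist[i][j], dist[i][k] + dist[k][j]). The final matrix gives, for each (i, j), the minimum total weight of any directed path from i to j (possibly empty when i = j).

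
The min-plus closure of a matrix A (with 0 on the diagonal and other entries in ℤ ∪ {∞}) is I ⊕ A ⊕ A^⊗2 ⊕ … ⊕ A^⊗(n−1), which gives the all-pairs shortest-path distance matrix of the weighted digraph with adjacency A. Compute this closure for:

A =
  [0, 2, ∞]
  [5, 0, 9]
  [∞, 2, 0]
Closure =
  [0, 2, 11]
  [5, 0, 9]
  [7, 2, 0]

This is the Floyd-Warshall all-pairs shortest-path computation. For each intermediate vertex k = 0, 1, …, 2, update dist[i][j] ← min(dist[i][j], dist[i][k] + dist[k][j]). The final matrix gives, for each (i, j), the minimum total weight of any directed path from i to j (possibly empty when i = j).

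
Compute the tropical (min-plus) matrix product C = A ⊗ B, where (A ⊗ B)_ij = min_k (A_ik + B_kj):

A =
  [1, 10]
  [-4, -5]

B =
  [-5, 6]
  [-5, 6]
A ⊗ B =
  [-4, 7]
  [-10, 1]

Apply the min-plus product entry-by-entry:
  C[0][0] = min over k of (A[0][0] + B[0][0] = 1 + -5 = -4, A[0][1] + B[1][0] = 10 + -5 = 5) = -4 (attained at k = 0)
  C[0][1] = min over k of (A[0][0] + B[0][1] = 1 + 6 = 7, A[0][1] + B[1][1] = 10 + 6 = 16) = 7 (attained at k = 0)
  C[1][0] = min over k of (A[1][0] + B[0][0] = -4 + -5 = -9, A[1][1] + B[1][0] = -5 + -5 = -10) = -10 (attained at k = 1)
  C[1][1] = min over k of (A[1][0] + B[0][1] = -4 + 6 = 2, A[1][1] + B[1][1] = -5 + 6 = 1) = 1 (attained at k = 1)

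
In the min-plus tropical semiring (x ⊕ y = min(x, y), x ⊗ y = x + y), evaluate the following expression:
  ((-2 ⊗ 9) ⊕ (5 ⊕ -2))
((-2 ⊗ 9) ⊕ (5 ⊕ -2)) = -2

Expand innermost to outermost. Recall ⊕ takes the minimum of its arguments and ⊗ takes their sum. Working out the expression ((-2 ⊗ 9) ⊕ (5 ⊕ -2)) gives -2.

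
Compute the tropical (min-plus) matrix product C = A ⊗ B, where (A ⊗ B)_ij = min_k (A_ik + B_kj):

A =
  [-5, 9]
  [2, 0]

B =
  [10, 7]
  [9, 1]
A ⊗ B =
  [5, 2]
  [9, 1]

Apply the min-plus product entry-by-entry:
  C[0][0] = min over k of (A[0][0] + B[0][0] = -5 + 10 = 5, A[0][1] + B[1][0] = 9 + 9 = 18) = 5 (attained at k = 0)
  C[0][1] = min over k of (A[0][0] + B[0][1] = -5 + 7 = 2, A[0][1] + B[1][1] = 9 + 1 = 10) = 2 (attained at k = 0)
  C[1][0] = min over k of (A[1][0] + B[0][0] = 2 + 10 = 12, A[1][1] + B[1][0] = 0 + 9 = 9) = 9 (attained at k = 1)
  C[1][1] = min over k of (A[1][0] + B[0][1] = 2 + 7 = 9, A[1][1] + B[1][1] = 0 + 1 = 1) = 1 (attained at k = 1)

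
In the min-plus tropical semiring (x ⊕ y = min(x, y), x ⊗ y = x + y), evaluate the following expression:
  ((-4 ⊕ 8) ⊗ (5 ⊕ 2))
((-4 ⊕ 8) ⊗ (5 ⊕ 2)) = -2

Expand innermost to outermost. Recall ⊕ takes the minimum of its arguments and ⊗ takes their sum. Working out the expression ((-4 ⊕ 8) ⊗ (5 ⊕ 2)) gives -2.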